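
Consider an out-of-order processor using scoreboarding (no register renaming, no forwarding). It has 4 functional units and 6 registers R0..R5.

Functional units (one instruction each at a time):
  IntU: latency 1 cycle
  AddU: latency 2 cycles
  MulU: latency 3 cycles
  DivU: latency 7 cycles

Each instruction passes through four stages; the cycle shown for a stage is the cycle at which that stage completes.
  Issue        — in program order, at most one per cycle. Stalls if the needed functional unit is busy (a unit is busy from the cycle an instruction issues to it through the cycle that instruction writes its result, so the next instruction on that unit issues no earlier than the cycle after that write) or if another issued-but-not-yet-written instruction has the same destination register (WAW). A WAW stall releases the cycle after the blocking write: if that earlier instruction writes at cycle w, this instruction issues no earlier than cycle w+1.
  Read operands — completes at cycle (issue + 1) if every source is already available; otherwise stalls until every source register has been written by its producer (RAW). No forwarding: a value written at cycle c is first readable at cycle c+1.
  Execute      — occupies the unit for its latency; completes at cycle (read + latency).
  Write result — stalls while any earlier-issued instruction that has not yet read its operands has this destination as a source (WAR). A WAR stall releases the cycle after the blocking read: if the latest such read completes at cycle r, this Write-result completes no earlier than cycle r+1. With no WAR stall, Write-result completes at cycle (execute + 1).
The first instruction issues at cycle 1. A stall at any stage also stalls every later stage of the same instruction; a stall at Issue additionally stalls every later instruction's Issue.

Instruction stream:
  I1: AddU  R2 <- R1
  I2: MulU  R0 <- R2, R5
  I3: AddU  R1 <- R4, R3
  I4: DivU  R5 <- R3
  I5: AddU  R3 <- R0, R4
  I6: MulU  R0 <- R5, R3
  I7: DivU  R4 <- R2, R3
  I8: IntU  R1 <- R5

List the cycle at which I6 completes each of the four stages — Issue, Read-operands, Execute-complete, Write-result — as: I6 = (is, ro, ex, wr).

I6 = (12, 17, 20, 21)

t=1  I1 issues→AddU
t=2  I1 reads; I2 issues→MulU
t=4  I1 exec-done
t=5  I1 writes R2
t=6  I2 reads; I3 issues→AddU
t=7  I3 reads; I4 issues→DivU
t=8  I4 reads
t=9  I2 exec-done; I3 exec-done
t=10  I2 writes R0; I3 writes R1
t=11  I5 issues→AddU
t=12  I5 reads; I6 issues→MulU
t=14  I5 exec-done
t=15  I4 exec-done; I5 writes R3
t=16  I4 writes R5
t=17  I6 reads; I7 issues→DivU
t=18  I7 reads; I8 issues→IntU
t=19  I8 reads
t=20  I6 exec-done; I8 exec-done
t=21  I6 writes R0; I8 writes R1
t=25  I7 exec-done
t=26  I7 writes R4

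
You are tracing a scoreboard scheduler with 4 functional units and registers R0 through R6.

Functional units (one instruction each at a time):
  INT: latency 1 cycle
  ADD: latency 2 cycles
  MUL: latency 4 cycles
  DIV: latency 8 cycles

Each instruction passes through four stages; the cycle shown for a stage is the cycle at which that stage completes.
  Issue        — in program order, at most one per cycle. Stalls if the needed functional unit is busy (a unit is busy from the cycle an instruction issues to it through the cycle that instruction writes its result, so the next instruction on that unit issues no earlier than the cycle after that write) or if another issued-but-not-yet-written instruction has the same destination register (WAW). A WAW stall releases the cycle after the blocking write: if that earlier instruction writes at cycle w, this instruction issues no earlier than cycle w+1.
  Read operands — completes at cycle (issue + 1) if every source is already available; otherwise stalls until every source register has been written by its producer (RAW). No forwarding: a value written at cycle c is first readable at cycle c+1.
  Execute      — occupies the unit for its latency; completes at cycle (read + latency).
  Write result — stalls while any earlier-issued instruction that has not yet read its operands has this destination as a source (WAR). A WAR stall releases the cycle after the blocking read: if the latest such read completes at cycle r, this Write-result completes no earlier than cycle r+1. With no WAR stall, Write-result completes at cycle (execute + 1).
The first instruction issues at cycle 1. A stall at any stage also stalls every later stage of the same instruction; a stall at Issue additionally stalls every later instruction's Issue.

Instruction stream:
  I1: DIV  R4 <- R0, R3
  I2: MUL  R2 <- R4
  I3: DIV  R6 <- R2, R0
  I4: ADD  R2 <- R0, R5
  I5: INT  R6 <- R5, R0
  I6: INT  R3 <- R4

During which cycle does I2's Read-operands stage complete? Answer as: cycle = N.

I1  is:1  ro:2  ex:10  wr:11
I2  is:2  ro:12  ex:16  wr:17  — RAW R4: wait I1 write@11
I3  is:12  ro:18  ex:26  wr:27  — struct: DIV busy until I1 writes@11, RAW R2: wait I2 write@17
I4  is:18  ro:19  ex:21  wr:22  — WAW R2: wait I2 write@17
I5  is:28  ro:29  ex:30  wr:31  — WAW R6: wait I3 write@27
I6  is:32  ro:33  ex:34  wr:35  — struct: INT busy until I5 writes@31

cycle = 12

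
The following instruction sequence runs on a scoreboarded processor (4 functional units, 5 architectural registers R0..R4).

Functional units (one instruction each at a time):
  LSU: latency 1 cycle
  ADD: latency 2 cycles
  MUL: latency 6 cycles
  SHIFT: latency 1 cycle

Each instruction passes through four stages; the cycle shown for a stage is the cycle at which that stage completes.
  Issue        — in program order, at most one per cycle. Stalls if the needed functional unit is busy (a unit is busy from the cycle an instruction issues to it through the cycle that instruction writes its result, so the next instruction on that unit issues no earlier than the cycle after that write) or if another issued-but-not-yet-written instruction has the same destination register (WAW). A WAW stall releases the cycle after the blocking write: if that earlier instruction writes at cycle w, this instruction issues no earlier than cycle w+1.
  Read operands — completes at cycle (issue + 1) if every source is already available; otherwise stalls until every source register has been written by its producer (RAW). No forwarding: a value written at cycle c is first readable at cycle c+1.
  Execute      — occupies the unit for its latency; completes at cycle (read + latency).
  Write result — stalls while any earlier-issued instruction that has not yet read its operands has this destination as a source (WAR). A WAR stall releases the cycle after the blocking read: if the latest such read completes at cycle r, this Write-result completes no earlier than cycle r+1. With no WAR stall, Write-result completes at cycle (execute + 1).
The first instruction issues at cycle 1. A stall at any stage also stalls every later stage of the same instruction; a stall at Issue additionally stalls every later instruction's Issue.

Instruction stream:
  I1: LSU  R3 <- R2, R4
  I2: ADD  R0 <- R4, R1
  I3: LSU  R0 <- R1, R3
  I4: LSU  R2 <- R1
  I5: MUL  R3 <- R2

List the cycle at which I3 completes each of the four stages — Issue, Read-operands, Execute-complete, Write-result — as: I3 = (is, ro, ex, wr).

t=1  I1 dispatched to LSU
t=2  I1 operands ready; I2 dispatched to ADD
t=3  I1 complete; I2 operands ready
t=4  R3←I1
t=5  I2 complete
t=6  R0←I2
t=7  I3 dispatched to LSU
t=8  I3 operands ready
t=9  I3 complete
t=10  R0←I3
t=11  I4 dispatched to LSU
t=12  I4 operands ready; I5 dispatched to MUL
t=13  I4 complete
t=14  R2←I4
t=15  I5 operands ready
t=21  I5 complete
t=22  R3←I5

I3 = (7, 8, 9, 10)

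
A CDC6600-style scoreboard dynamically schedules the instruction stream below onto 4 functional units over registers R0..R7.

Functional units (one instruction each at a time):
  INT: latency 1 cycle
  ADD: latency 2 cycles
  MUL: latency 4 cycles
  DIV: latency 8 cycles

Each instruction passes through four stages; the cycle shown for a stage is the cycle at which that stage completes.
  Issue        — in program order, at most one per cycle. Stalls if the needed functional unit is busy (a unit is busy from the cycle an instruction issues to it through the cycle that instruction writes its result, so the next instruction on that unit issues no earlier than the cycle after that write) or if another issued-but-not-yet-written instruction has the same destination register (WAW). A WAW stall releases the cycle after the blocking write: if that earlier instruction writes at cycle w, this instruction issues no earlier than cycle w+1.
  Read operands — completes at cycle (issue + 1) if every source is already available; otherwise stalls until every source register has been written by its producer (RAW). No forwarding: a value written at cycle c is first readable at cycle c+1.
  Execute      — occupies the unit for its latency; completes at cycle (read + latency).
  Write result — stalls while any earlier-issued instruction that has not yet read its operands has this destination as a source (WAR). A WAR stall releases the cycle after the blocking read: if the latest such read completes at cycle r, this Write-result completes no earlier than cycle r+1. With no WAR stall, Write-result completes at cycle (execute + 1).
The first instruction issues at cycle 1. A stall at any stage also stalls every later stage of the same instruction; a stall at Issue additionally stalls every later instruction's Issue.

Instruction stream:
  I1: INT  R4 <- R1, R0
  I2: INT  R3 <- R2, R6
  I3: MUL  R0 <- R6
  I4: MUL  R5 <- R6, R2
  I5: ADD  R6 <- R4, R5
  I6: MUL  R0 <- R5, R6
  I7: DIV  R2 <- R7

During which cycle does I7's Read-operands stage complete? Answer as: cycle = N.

cycle = 22

t=1  issue I1 (INT)
t=2  I1 read-ops
t=3  I1 finished on INT
t=4  I1→R4
t=5  issue I2 (INT)
t=6  I2 read-ops; issue I3 (MUL)
t=7  I2 finished on INT; I3 read-ops
t=8  I2→R3
t=11  I3 finished on MUL
t=12  I3→R0
t=13  issue I4 (MUL)
t=14  I4 read-ops; issue I5 (ADD)
t=18  I4 finished on MUL
t=19  I4→R5
t=20  I5 read-ops; issue I6 (MUL)
t=21  issue I7 (DIV)
t=22  I5 finished on ADD; I7 read-ops
t=23  I5→R6
t=24  I6 read-ops
t=28  I6 finished on MUL
t=29  I6→R0
t=30  I7 finished on DIV
t=31  I7→R2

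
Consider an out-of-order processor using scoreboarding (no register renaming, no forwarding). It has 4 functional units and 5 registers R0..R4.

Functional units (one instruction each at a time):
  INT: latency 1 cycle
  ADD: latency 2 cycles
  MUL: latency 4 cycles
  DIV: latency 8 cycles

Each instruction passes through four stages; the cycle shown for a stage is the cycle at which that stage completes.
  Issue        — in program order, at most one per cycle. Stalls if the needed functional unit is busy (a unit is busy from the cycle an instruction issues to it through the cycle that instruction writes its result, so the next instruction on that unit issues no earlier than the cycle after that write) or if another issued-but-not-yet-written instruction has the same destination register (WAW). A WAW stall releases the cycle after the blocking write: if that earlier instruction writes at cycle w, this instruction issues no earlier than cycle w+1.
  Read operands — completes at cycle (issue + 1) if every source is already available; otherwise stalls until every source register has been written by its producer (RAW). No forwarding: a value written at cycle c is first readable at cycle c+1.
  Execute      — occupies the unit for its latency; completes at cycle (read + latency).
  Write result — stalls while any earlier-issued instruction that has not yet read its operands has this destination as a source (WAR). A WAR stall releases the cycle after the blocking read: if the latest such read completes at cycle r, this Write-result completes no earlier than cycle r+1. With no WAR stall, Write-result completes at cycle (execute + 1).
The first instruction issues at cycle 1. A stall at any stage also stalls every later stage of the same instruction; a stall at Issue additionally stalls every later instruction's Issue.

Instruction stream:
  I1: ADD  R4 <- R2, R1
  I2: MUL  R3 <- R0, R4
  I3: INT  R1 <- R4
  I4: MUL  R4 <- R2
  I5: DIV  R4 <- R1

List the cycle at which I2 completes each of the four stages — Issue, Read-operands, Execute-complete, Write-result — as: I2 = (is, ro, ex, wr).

I2 = (2, 6, 10, 11)

I1: IS=1 RO=2 EX=4 WR=5
I2: IS=2 RO=6 EX=10 WR=11  [RAW R4: wait I1 write@5]
I3: IS=3 RO=6 EX=7 WR=8  [RAW R4: wait I1 write@5]
I4: IS=12 RO=13 EX=17 WR=18  [struct: MUL busy until I2 writes@11]
I5: IS=19 RO=20 EX=28 WR=29  [WAW R4: wait I4 write@18]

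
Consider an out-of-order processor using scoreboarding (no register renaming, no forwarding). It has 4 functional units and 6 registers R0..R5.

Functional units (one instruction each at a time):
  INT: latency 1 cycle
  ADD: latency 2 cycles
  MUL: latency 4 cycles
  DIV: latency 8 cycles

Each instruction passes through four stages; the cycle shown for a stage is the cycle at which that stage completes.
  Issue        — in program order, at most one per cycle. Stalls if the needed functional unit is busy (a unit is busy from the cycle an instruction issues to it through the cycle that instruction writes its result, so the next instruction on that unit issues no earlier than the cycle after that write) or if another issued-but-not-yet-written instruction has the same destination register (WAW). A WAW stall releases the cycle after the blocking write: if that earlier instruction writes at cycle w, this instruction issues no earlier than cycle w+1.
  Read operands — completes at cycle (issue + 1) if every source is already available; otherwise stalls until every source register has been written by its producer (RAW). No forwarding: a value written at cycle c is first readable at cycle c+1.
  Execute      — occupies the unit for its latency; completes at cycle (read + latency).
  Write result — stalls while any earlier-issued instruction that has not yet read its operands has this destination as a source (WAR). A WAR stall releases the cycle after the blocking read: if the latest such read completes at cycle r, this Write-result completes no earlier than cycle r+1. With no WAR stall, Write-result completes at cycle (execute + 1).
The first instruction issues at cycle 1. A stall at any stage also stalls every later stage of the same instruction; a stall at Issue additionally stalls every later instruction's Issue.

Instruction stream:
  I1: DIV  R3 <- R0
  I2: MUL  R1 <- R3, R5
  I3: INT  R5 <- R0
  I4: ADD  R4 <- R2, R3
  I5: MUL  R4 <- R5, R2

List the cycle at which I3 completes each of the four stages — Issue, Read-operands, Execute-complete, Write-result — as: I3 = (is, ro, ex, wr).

I3 = (3, 4, 5, 13)

c1: I1→DIV
c2: I1 RO | I2→MUL
c3: I3→INT
c4: I3 RO | I4→ADD
c5: I3 EX
c10: I1 EX
c11: I1 WR R3
c12: I2 RO | I4 RO
c13: I3 WR R5
c14: I4 EX
c15: I4 WR R4
c16: I2 EX
c17: I2 WR R1
c18: I5→MUL
c19: I5 RO
c23: I5 EX
c24: I5 WR R4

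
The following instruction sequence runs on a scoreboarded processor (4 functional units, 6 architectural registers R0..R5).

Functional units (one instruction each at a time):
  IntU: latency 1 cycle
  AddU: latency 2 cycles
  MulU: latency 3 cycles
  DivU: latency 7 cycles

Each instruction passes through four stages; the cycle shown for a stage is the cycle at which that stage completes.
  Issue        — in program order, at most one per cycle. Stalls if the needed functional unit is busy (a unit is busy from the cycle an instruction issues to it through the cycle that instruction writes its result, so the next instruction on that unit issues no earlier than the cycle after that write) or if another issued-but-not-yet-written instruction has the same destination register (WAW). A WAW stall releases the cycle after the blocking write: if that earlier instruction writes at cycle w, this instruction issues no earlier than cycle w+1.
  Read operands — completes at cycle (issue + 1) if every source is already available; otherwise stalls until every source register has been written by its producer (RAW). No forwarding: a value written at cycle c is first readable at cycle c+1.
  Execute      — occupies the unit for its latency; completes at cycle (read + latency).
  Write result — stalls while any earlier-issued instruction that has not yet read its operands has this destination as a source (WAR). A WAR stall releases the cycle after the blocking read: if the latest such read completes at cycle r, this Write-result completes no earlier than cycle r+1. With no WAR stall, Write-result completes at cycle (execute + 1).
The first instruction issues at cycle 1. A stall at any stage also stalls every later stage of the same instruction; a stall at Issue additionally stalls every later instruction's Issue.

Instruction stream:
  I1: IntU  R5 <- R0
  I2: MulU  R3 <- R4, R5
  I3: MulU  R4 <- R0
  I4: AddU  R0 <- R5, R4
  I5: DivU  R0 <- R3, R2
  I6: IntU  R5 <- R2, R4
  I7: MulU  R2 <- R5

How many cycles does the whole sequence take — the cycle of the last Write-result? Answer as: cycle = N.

t=1  issue I1 (IntU)
t=2  I1 read-ops, issue I2 (MulU)
t=3  I1 finished on IntU
t=4  I1→R5
t=5  I2 read-ops
t=8  I2 finished on MulU
t=9  I2→R3
t=10  issue I3 (MulU)
t=11  I3 read-ops, issue I4 (AddU)
t=14  I3 finished on MulU
t=15  I3→R4
t=16  I4 read-ops
t=18  I4 finished on AddU
t=19  I4→R0
t=20  issue I5 (DivU)
t=21  I5 read-ops, issue I6 (IntU)
t=22  I6 read-ops, issue I7 (MulU)
t=23  I6 finished on IntU
t=24  I6→R5
t=25  I7 read-ops
t=28  I5 finished on DivU, I7 finished on MulU
t=29  I5→R0, I7→R2

cycle = 29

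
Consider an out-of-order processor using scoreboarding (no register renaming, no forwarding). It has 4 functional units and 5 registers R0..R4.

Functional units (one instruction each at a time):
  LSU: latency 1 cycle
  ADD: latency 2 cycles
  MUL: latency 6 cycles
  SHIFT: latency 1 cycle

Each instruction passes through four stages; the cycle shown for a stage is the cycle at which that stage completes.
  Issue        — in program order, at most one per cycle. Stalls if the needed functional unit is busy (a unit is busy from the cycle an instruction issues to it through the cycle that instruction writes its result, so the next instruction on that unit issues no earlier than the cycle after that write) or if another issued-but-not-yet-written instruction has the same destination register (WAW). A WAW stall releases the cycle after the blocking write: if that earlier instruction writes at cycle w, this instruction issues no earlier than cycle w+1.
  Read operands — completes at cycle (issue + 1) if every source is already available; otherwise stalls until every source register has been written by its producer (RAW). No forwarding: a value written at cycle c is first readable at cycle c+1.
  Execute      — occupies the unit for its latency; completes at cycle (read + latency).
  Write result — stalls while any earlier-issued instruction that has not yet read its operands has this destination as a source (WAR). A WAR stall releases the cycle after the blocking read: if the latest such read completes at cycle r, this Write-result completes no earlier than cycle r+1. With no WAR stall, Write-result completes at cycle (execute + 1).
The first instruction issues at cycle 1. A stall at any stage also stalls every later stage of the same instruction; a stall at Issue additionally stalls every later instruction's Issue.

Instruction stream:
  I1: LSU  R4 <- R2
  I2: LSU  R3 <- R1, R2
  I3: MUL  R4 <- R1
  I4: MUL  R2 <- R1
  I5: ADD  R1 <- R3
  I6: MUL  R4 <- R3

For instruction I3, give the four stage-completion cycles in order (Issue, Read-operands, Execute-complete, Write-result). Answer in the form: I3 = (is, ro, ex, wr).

[1] issue I1 (LSU)
[2] I1 read-ops
[3] I1 finished on LSU
[4] I1→R4
[5] issue I2 (LSU)
[6] I2 read-ops; issue I3 (MUL)
[7] I2 finished on LSU; I3 read-ops
[8] I2→R3
[13] I3 finished on MUL
[14] I3→R4
[15] issue I4 (MUL)
[16] I4 read-ops; issue I5 (ADD)
[17] I5 read-ops
[19] I5 finished on ADD
[20] I5→R1
[22] I4 finished on MUL
[23] I4→R2
[24] issue I6 (MUL)
[25] I6 read-ops
[31] I6 finished on MUL
[32] I6→R4

I3 = (6, 7, 13, 14)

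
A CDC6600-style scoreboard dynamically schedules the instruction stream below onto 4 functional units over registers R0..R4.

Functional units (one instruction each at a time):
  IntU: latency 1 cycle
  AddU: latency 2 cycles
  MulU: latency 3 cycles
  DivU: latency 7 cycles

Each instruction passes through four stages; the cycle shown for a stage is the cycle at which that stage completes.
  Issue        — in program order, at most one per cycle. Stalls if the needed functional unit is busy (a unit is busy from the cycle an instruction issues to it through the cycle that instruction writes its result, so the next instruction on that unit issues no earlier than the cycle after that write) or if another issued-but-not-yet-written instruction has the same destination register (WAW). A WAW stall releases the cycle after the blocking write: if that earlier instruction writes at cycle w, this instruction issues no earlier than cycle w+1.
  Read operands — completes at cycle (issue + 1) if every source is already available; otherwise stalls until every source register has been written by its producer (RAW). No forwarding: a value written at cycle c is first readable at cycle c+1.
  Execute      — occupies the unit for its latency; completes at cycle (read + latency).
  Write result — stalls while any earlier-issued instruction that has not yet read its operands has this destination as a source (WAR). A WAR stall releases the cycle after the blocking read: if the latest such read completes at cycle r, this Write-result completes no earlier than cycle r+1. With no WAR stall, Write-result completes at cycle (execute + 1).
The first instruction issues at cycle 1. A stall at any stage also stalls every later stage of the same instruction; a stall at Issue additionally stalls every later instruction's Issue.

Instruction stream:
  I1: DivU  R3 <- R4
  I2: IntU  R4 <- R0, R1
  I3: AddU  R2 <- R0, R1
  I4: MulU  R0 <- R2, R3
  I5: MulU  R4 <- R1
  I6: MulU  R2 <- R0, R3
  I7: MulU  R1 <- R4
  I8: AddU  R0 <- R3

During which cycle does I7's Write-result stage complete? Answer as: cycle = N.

I1  is:1  ro:2  ex:9  wr:10
I2  is:2  ro:3  ex:4  wr:5
I3  is:3  ro:4  ex:6  wr:7
I4  is:4  ro:11  ex:14  wr:15  — RAW R3: wait I1 write@10
I5  is:16  ro:17  ex:20  wr:21  — struct: MulU busy until I4 writes@15
I6  is:22  ro:23  ex:26  wr:27  — struct: MulU busy until I5 writes@21
I7  is:28  ro:29  ex:32  wr:33  — struct: MulU busy until I6 writes@27
I8  is:29  ro:30  ex:32  wr:33

cycle = 33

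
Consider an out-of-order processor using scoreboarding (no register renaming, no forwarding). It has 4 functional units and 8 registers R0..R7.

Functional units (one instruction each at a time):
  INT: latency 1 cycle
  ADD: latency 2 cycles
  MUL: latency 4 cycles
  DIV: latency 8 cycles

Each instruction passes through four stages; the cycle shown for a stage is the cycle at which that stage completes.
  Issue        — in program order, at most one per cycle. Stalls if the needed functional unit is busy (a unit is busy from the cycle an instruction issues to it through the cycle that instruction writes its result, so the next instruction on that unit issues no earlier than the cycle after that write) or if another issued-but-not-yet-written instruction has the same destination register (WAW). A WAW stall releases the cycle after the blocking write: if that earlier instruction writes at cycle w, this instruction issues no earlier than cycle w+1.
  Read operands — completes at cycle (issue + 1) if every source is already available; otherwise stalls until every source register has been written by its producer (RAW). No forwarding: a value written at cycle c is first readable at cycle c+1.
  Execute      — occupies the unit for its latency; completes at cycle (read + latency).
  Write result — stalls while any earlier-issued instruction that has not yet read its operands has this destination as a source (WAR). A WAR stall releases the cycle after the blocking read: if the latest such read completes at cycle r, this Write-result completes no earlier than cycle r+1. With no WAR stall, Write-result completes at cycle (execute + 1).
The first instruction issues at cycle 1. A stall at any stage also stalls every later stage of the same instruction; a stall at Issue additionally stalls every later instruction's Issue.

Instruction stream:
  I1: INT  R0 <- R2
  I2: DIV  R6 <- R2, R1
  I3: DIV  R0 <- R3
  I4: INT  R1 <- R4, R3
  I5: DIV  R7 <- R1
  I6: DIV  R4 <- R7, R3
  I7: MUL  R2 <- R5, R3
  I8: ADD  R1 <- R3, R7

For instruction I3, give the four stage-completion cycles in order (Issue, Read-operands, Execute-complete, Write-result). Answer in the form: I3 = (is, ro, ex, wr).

I3 = (13, 14, 22, 23)

cycle 1: issue I1 (INT)
cycle 2: I1 read-ops · issue I2 (DIV)
cycle 3: I1 finished on INT · I2 read-ops
cycle 4: I1→R0
cycle 11: I2 finished on DIV
cycle 12: I2→R6
cycle 13: issue I3 (DIV)
cycle 14: I3 read-ops · issue I4 (INT)
cycle 15: I4 read-ops
cycle 16: I4 finished on INT
cycle 17: I4→R1
cycle 22: I3 finished on DIV
cycle 23: I3→R0
cycle 24: issue I5 (DIV)
cycle 25: I5 read-ops
cycle 33: I5 finished on DIV
cycle 34: I5→R7
cycle 35: issue I6 (DIV)
cycle 36: I6 read-ops · issue I7 (MUL)
cycle 37: I7 read-ops · issue I8 (ADD)
cycle 38: I8 read-ops
cycle 40: I8 finished on ADD
cycle 41: I7 finished on MUL · I8→R1
cycle 42: I7→R2
cycle 44: I6 finished on DIV
cycle 45: I6→R4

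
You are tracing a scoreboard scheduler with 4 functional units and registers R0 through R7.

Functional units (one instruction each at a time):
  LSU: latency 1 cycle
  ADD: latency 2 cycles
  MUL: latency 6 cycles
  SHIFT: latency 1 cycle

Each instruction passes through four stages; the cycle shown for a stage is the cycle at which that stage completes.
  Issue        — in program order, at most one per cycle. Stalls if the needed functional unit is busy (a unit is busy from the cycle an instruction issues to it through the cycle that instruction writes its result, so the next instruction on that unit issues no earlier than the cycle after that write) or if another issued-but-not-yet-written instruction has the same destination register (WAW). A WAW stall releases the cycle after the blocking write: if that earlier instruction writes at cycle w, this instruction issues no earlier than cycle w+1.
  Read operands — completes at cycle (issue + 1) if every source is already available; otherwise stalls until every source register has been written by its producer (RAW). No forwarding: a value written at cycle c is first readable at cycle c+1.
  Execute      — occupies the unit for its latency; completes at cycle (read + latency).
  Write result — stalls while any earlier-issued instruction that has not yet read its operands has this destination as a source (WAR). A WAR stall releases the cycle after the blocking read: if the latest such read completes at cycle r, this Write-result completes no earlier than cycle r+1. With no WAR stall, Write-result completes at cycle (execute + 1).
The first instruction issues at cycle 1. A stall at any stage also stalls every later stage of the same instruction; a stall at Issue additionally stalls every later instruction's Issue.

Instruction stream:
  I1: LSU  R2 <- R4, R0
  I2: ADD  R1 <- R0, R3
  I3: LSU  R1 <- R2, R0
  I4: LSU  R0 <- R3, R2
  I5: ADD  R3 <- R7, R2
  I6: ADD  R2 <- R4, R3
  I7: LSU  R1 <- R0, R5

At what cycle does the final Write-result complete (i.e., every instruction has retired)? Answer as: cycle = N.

cycle = 21

cycle 1: I1 dispatched to LSU
cycle 2: I1 operands ready; I2 dispatched to ADD
cycle 3: I1 complete; I2 operands ready
cycle 4: R2←I1
cycle 5: I2 complete
cycle 6: R1←I2
cycle 7: I3 dispatched to LSU
cycle 8: I3 operands ready
cycle 9: I3 complete
cycle 10: R1←I3
cycle 11: I4 dispatched to LSU
cycle 12: I4 operands ready; I5 dispatched to ADD
cycle 13: I4 complete; I5 operands ready
cycle 14: R0←I4
cycle 15: I5 complete
cycle 16: R3←I5
cycle 17: I6 dispatched to ADD
cycle 18: I6 operands ready; I7 dispatched to LSU
cycle 19: I7 operands ready
cycle 20: I6 complete; I7 complete
cycle 21: R2←I6; R1←I7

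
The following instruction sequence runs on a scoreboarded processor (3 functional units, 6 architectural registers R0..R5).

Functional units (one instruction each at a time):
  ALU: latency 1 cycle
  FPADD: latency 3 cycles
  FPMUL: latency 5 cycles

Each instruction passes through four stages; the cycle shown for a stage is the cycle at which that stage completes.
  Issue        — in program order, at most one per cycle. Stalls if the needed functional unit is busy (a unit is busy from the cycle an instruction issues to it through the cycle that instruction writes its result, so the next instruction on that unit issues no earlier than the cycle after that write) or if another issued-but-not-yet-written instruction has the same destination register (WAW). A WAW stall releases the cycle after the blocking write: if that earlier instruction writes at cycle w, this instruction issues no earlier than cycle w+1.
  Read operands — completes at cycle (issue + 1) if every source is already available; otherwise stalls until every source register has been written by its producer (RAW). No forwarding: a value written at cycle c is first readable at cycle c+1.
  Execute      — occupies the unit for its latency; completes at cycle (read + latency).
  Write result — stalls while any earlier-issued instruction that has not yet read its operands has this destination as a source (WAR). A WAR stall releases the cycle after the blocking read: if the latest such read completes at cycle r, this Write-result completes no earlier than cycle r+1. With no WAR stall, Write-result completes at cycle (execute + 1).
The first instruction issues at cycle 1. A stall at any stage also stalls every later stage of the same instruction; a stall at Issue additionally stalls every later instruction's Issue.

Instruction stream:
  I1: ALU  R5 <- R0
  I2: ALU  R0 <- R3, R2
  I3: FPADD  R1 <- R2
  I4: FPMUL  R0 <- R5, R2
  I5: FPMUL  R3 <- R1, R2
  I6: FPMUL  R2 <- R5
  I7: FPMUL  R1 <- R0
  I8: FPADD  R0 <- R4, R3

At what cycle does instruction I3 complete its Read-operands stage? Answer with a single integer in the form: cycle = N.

1) issue 1, read 2, done 3, write 4
2) issue 5, read 6, done 7, write 8  <struct: ALU busy until I1 writes@4>
3) issue 6, read 7, done 10, write 11
4) issue 9, read 10, done 15, write 16  <WAW R0: wait I2 write@8>
5) issue 17, read 18, done 23, write 24  <struct: FPMUL busy until I4 writes@16>
6) issue 25, read 26, done 31, write 32  <struct: FPMUL busy until I5 writes@24>
7) issue 33, read 34, done 39, write 40  <struct: FPMUL busy until I6 writes@32>
8) issue 34, read 35, done 38, write 39

cycle = 7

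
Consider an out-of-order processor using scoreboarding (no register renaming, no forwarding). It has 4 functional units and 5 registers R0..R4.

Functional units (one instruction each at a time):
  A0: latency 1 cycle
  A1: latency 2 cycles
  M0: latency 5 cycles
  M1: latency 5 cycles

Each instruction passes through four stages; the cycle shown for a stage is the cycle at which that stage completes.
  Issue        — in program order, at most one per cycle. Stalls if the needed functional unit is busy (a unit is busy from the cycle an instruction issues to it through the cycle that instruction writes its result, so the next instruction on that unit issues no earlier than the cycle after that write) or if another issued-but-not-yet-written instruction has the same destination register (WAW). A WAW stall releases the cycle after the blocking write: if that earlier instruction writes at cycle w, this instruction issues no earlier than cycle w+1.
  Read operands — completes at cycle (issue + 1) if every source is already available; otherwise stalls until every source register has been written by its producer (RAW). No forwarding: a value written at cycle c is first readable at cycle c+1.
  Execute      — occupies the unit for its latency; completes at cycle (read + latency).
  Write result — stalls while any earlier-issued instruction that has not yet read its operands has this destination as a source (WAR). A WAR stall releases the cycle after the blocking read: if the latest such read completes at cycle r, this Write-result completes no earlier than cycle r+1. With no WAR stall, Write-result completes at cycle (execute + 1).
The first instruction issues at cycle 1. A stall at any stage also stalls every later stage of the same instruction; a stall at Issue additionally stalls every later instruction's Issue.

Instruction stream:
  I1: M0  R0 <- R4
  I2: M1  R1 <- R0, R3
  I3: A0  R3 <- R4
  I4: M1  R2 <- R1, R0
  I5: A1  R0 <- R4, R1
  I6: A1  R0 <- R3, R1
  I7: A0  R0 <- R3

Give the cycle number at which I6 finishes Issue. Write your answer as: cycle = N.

[1] issue I1 (M0)
[2] I1 read-ops | issue I2 (M1)
[3] issue I3 (A0)
[4] I3 read-ops
[5] I3 finished on A0
[7] I1 finished on M0
[8] I1→R0
[9] I2 read-ops
[10] I3→R3
[14] I2 finished on M1
[15] I2→R1
[16] issue I4 (M1)
[17] I4 read-ops | issue I5 (A1)
[18] I5 read-ops
[20] I5 finished on A1
[21] I5→R0
[22] I4 finished on M1 | issue I6 (A1)
[23] I4→R2 | I6 read-ops
[25] I6 finished on A1
[26] I6→R0
[27] issue I7 (A0)
[28] I7 read-ops
[29] I7 finished on A0
[30] I7→R0

cycle = 22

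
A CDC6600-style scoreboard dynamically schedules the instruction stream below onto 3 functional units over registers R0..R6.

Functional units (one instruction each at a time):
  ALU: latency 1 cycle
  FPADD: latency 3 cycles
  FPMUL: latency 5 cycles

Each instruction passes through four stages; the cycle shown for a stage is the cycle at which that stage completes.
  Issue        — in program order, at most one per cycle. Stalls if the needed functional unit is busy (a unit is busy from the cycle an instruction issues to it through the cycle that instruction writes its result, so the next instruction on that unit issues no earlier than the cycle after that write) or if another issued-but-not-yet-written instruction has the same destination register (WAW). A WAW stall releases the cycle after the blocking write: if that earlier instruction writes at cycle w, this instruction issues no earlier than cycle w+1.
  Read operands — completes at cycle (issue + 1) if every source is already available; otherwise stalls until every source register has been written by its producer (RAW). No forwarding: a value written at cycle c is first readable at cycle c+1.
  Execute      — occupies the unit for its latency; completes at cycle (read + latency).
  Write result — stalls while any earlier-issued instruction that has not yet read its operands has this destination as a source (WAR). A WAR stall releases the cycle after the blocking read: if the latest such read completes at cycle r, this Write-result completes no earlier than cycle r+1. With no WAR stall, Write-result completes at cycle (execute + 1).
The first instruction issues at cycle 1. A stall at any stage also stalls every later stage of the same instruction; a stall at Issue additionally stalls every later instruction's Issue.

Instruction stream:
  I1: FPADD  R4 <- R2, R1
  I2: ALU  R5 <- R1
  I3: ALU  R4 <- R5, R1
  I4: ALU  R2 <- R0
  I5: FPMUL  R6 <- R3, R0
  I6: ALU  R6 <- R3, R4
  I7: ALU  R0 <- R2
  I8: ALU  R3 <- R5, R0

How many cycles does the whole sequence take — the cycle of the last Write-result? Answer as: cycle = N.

cycle = 31

[I1] 1/2/5/6
[I2] 2/3/4/5
[I3] 7/8/9/10  (WAW R4: wait I1 write@6)
[I4] 11/12/13/14  (struct: ALU busy until I3 writes@10)
[I5] 12/13/18/19
[I6] 20/21/22/23  (WAW R6: wait I5 write@19)
[I7] 24/25/26/27  (struct: ALU busy until I6 writes@23)
[I8] 28/29/30/31  (struct: ALU busy until I7 writes@27)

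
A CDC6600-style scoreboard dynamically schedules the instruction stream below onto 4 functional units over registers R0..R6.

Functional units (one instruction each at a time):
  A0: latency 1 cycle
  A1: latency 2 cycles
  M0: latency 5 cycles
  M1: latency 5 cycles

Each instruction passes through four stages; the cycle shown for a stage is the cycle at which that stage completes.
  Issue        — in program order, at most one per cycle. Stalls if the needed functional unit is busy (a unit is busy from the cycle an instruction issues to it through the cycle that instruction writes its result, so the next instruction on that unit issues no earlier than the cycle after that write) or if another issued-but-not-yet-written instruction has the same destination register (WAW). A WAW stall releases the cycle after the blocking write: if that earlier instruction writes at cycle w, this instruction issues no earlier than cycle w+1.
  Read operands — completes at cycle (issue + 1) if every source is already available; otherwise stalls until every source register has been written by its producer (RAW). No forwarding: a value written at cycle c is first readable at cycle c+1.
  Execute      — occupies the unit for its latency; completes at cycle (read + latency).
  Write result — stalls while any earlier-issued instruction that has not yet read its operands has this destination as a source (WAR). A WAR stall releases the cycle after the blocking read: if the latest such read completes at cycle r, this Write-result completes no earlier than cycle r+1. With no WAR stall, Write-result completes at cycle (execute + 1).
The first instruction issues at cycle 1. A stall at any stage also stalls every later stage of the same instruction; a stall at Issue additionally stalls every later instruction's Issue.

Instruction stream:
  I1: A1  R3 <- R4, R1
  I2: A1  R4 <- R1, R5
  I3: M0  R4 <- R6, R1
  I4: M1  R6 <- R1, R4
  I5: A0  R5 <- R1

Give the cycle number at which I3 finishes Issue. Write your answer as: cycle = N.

cycle = 11

c1: I1→A1
c2: I1 RO
c4: I1 EX
c5: I1 WR R3
c6: I2→A1
c7: I2 RO
c9: I2 EX
c10: I2 WR R4
c11: I3→M0
c12: I3 RO; I4→M1
c13: I5→A0
c14: I5 RO
c15: I5 EX
c16: I5 WR R5
c17: I3 EX
c18: I3 WR R4
c19: I4 RO
c24: I4 EX
c25: I4 WR R6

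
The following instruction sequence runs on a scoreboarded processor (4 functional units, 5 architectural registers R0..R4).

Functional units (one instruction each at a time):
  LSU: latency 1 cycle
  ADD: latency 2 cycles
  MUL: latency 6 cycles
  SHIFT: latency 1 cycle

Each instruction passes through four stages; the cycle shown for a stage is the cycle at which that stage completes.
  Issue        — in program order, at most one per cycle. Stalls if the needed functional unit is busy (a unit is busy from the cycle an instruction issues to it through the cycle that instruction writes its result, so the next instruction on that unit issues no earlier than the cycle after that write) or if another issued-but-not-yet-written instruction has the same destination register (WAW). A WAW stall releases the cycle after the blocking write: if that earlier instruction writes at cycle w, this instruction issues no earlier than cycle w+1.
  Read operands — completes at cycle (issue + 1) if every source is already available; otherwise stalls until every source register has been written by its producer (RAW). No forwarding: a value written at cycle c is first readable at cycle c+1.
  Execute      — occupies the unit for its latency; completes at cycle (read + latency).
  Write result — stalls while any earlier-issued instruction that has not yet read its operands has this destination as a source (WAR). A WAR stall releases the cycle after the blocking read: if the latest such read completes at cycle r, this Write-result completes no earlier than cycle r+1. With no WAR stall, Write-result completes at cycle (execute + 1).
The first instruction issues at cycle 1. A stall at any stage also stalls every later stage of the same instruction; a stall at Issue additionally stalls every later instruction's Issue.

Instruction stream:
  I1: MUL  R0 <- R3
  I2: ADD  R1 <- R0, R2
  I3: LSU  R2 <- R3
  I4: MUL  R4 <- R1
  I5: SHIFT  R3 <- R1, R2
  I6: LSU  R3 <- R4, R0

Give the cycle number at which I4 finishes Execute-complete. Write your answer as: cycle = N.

[1] I1→MUL
[2] I1 RO, I2→ADD
[3] I3→LSU
[4] I3 RO
[5] I3 EX
[8] I1 EX
[9] I1 WR R0
[10] I2 RO, I4→MUL
[11] I3 WR R2, I5→SHIFT
[12] I2 EX
[13] I2 WR R1
[14] I4 RO, I5 RO
[15] I5 EX
[16] I5 WR R3
[17] I6→LSU
[20] I4 EX
[21] I4 WR R4
[22] I6 RO
[23] I6 EX
[24] I6 WR R3

cycle = 20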